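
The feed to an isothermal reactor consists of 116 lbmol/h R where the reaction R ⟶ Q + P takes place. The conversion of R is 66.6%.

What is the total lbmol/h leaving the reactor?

R reacted = 0.666 × 116 = 77.26 lbmol/h; ν_R = −1, so ξ = 77.26/1 = 77.26 lbmol/h.
Outlet amounts (n = n₀ + ν ξ):
  R: 116 − 1(77.26) = 38.74
  Q: 0 + 1(77.26) = 77.26
  P: 0 + 1(77.26) = 77.26
Total out = 38.74 + 77.26 + 77.26 = 193.3 lbmol/h.

193 lbmol/h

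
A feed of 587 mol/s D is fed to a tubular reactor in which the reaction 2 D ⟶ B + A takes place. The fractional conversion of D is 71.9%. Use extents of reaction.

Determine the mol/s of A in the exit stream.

D reacted = 0.719 × 587 = 422.1 mol/s; ν_D = −2, so ξ = 422.1/2 = 211 mol/s.
Outlet amounts (n = n₀ + ν ξ):
  D: 587 − 2(211) = 164.9
  B: 0 + 1(211) = 211
  A: 0 + 1(211) = 211

211 mol/s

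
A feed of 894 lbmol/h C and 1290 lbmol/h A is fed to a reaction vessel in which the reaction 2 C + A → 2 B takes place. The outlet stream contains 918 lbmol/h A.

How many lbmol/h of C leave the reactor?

150 lbmol/h

For A: n = n₀ − 1ξ → 918 = 1290 − 1ξ, giving ξ = 372 lbmol/h.
Outlet amounts (n = n₀ + ν ξ):
  C: 894 − 2(372) = 150
  A: 1290 − 1(372) = 918
  B: 0 + 2(372) = 744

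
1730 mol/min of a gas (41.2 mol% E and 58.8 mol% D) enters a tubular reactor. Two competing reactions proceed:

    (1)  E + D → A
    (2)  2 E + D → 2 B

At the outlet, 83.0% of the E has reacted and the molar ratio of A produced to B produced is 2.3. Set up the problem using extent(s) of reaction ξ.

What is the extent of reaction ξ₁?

Conversion of E: E consumed = 0.83 × 712.8 = 591.6 mol/min = 1ξ₁ + 2ξ₂.
Selectivity: 1ξ₁ / (2ξ₂) = 2.3 → ξ₁ = 4.6 ξ₂.
Substitute: (1·4.6 + 2) ξ₂ = 591.6 → ξ₂ = 89.63 mol/min, ξ₁ = 412.3 mol/min.
Outlet amounts (n = n₀ + Σ ν·ξ):
  E: 712.8 − 1(412.3) − 2(89.63) = 121.2
  D: 1017 − 1(412.3) − 1(89.63) = 515.3
  A: 0 + 1(412.3) = 412.3
  B: 0 + 2(89.63) = 179.3

ξ₁ = 412 mol/min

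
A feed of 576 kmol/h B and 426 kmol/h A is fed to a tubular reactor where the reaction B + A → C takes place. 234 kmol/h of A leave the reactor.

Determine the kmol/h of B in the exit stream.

For A: n = n₀ − 1ξ → 234 = 426 − 1ξ, giving ξ = 192 kmol/h.
Outlet amounts (n = n₀ + ν ξ):
  B: 576 − 1(192) = 384
  A: 426 − 1(192) = 234
  C: 0 + 1(192) = 192

384 kmol/h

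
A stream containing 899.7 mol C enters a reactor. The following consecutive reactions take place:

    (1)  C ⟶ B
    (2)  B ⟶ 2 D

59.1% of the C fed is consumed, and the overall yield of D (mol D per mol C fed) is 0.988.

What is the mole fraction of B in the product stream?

Conversion of C: C consumed = 1ξ₁ = 0.591 × 899.7 → ξ₁ = 531.7 mol.
Yield of D: 2ξ₂ / 899.7 = 0.988 → ξ₂ = 444.5 mol.
Outlet amounts (n = n₀ + Σ ν·ξ):
  C: 899.7 − 1(531.7) = 368
  B: 0 + 1(531.7) − 1(444.5) = 87.27
  D: 0 + 2(444.5) = 888.9
Total out = 1344 mol; y_B = 87.27 / 1344 = 0.06493.

0.0649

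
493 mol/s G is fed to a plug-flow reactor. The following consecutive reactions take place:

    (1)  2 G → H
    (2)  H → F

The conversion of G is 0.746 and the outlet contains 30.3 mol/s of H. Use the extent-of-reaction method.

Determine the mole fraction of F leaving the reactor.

Conversion of G: G consumed = 2ξ₁ = 0.746 × 493 → ξ₁ = 183.9 mol/s.
H balance: n_H = 0 + 1ξ₁ − 1ξ₂ = 30.3 → ξ₂ = (1·183.9 − 30.3)/1 = 153.6 mol/s.
Outlet amounts (n = n₀ + Σ ν·ξ):
  G: 493 − 2(183.9) = 125.2
  H: 0 + 1(183.9) − 1(153.6) = 30.3
  F: 0 + 1(153.6) = 153.6
Total out = 309.1 mol/s; y_F = 153.6 / 309.1 = 0.4969.

0.497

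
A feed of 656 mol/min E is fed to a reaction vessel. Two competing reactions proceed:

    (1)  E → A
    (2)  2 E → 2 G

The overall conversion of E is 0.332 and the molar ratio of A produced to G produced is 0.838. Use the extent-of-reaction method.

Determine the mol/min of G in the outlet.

Conversion of E: E consumed = 0.332 × 656 = 217.8 mol/min = 1ξ₁ + 2ξ₂.
Selectivity: 1ξ₁ / (2ξ₂) = 0.838 → ξ₁ = 1.676 ξ₂.
Substitute: (1·1.676 + 2) ξ₂ = 217.8 → ξ₂ = 59.25 mol/min, ξ₁ = 99.3 mol/min.
Outlet amounts (n = n₀ + Σ ν·ξ):
  E: 656 − 1(99.3) − 2(59.25) = 438.2
  A: 0 + 1(99.3) = 99.3
  G: 0 + 2(59.25) = 118.5

118 mol/min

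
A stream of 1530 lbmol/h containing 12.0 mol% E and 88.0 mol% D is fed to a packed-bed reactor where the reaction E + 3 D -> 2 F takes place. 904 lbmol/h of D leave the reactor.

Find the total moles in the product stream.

For D: n = n₀ − 3ξ → 904 = 1346 − 3ξ, giving ξ = 147.5 lbmol/h.
Outlet amounts (n = n₀ + ν ξ):
  E: 183.6 − 1(147.5) = 36.13
  D: 1346 − 3(147.5) = 904
  F: 0 + 2(147.5) = 294.9
Total out = 36.13 + 904 + 294.9 = 1235 lbmol/h.

1240 lbmol/h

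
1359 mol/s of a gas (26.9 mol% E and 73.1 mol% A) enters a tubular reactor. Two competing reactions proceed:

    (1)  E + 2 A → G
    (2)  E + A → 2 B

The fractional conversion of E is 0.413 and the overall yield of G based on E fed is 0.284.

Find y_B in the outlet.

Yield of G: 1ξ₁ / 365.6 = 0.284 → ξ₁ = 103.8 mol/s.
Conversion of E: 1ξ₁ + 1ξ₂ = 0.413 × 365.6 = 151 → ξ₂ = 47.16 mol/s.
Outlet amounts (n = n₀ + Σ ν·ξ):
  E: 365.6 − 1(103.8) − 1(47.16) = 214.6
  A: 993.4 − 2(103.8) − 1(47.16) = 738.6
  G: 0 + 1(103.8) = 103.8
  B: 0 + 2(47.16) = 94.32
Total out = 1151 mol/s; y_B = 94.32 / 1151 = 0.08192.

0.0819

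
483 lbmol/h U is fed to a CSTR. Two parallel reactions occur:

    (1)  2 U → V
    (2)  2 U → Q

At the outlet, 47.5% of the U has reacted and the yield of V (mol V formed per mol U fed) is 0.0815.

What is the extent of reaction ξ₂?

Yield of V: 1ξ₁ / 483 = 0.0815 → ξ₁ = 39.36 lbmol/h.
Conversion of U: 2ξ₁ + 2ξ₂ = 0.475 × 483 = 229.4 → ξ₂ = 75.35 lbmol/h.
Outlet amounts (n = n₀ + Σ ν·ξ):
  U: 483 − 2(39.36) − 2(75.35) = 253.6
  V: 0 + 1(39.36) = 39.36
  Q: 0 + 1(75.35) = 75.35

ξ₂ = 75.3 lbmol/h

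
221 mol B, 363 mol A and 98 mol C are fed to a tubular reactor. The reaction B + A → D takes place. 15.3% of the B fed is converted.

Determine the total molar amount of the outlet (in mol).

B reacted = 0.153 × 221 = 33.81 mol; ν_B = −1, so ξ = 33.81/1 = 33.81 mol.
Outlet amounts (n = n₀ + ν ξ):
  B: 221 − 1(33.81) = 187.2
  A: 363 − 1(33.81) = 329.2
  D: 0 + 1(33.81) = 33.81
  C: 98 (inert)
Total out = 187.2 + 329.2 + 33.81 + 98 = 648.2 mol.

648 mol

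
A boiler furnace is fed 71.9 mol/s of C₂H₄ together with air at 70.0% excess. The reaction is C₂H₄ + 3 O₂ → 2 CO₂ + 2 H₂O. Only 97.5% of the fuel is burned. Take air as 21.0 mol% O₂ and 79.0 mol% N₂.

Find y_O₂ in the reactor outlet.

0.086

Stoichiometric O₂ = 3 × 71.9 = 215.7 mol/s; O₂ fed = 215.7 × 1.700 = 366.7 mol/s.
N₂ fed = 366.7 × 79/21 = 1379 mol/s.
Fuel reacted = 0.975 × 71.9 → ξ = 70.1 mol/s.
Outlet (n = n₀ + ν ξ):
  C₂H₄: 71.9 − 1(70.1) = 1.797
  O₂: 366.7 − 3(70.1) = 156.4
  N₂: 1379 (inert)
  CO₂: 0 + 2(70.1) = 140.2
  H₂O: 0 + 2(70.1) = 140.2
Total out = 1818 mol/s; y_O₂ = 156.4 / 1818 = 0.08602.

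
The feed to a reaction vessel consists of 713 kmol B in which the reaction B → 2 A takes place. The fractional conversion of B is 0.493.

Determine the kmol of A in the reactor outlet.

703 kmol

B reacted = 0.493 × 713 = 351.5 kmol; ν_B = −1, so ξ = 351.5/1 = 351.5 kmol.
Outlet amounts (n = n₀ + ν ξ):
  B: 713 − 1(351.5) = 361.5
  A: 0 + 2(351.5) = 703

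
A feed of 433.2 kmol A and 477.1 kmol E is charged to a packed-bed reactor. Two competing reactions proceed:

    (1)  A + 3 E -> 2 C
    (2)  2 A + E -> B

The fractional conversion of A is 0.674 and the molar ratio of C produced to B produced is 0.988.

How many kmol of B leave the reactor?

Conversion of A: A consumed = 0.674 × 433.2 = 292 kmol = 1ξ₁ + 2ξ₂.
Selectivity: 2ξ₁ / (1ξ₂) = 0.988 → ξ₁ = 0.494 ξ₂.
Substitute: (1·0.494 + 2) ξ₂ = 292 → ξ₂ = 117.1 kmol, ξ₁ = 57.83 kmol.
Outlet amounts (n = n₀ + Σ ν·ξ):
  A: 433.2 − 1(57.83) − 2(117.1) = 141.2
  E: 477.1 − 3(57.83) − 1(117.1) = 186.5
  C: 0 + 2(57.83) = 115.7
  B: 0 + 1(117.1) = 117.1

117 kmol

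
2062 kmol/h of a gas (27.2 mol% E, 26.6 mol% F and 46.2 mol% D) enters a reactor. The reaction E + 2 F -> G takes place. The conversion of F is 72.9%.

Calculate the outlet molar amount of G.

F reacted = 0.729 × 548.5 = 399.9 kmol/h; ν_F = −2, so ξ = 399.9/2 = 199.9 kmol/h.
Outlet amounts (n = n₀ + ν ξ):
  E: 560.9 − 1(199.9) = 360.9
  F: 548.5 − 2(199.9) = 148.6
  G: 0 + 1(199.9) = 199.9
  D: 952.6 (inert)

200 kmol/h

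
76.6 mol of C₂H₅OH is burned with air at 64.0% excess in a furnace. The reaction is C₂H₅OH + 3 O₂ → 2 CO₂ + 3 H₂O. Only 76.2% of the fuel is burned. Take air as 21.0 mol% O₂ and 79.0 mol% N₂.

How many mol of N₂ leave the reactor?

1420 mol

Stoichiometric O₂ = 3 × 76.6 = 229.8 mol; O₂ fed = 229.8 × 1.640 = 376.9 mol.
N₂ fed = 376.9 × 79/21 = 1418 mol.
Fuel reacted = 0.762 × 76.6 → ξ = 58.37 mol.
Outlet (n = n₀ + ν ξ):
  C₂H₅OH: 76.6 − 1(58.37) = 18.23
  O₂: 376.9 − 3(58.37) = 201.8
  N₂: 1418 (inert)
  CO₂: 0 + 2(58.37) = 116.7
  H₂O: 0 + 3(58.37) = 175.1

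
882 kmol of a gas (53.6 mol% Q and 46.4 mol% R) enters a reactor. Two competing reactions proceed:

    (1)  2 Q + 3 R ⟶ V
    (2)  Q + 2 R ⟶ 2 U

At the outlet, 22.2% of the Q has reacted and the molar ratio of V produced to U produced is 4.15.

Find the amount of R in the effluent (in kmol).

Conversion of Q: Q consumed = 0.222 × 472.8 = 105 kmol = 2ξ₁ + 1ξ₂.
Selectivity: 1ξ₁ / (2ξ₂) = 4.15 → ξ₁ = 8.3 ξ₂.
Substitute: (2·8.3 + 1) ξ₂ = 105 → ξ₂ = 5.963 kmol, ξ₁ = 49.49 kmol.
Outlet amounts (n = n₀ + Σ ν·ξ):
  Q: 472.8 − 2(49.49) − 1(5.963) = 367.8
  R: 409.2 − 3(49.49) − 2(5.963) = 248.8
  V: 0 + 1(49.49) = 49.49
  U: 0 + 2(5.963) = 11.93

249 kmol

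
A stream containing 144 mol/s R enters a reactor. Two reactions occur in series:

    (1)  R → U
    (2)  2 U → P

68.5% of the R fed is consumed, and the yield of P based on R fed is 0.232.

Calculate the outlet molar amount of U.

Conversion of R: R consumed = 1ξ₁ = 0.685 × 144 → ξ₁ = 98.64 mol/s.
Yield of P: 1ξ₂ / 144 = 0.232 → ξ₂ = 33.41 mol/s.
Outlet amounts (n = n₀ + Σ ν·ξ):
  R: 144 − 1(98.64) = 45.36
  U: 0 + 1(98.64) − 2(33.41) = 31.82
  P: 0 + 1(33.41) = 33.41

31.8 mol/s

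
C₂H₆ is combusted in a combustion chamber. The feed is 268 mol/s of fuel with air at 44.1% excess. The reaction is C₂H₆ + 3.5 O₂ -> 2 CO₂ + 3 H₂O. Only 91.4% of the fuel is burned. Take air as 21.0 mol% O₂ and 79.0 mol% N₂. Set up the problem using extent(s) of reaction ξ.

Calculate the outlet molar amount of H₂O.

735 mol/s

Stoichiometric O₂ = 3.5 × 268 = 938 mol/s; O₂ fed = 938 × 1.441 = 1352 mol/s.
N₂ fed = 1352 × 79/21 = 5085 mol/s.
Fuel reacted = 0.914 × 268 → ξ = 245 mol/s.
Outlet (n = n₀ + ν ξ):
  C₂H₆: 268 − 1(245) = 23.05
  O₂: 1352 − 3.5(245) = 494.3
  N₂: 5085 (inert)
  CO₂: 0 + 2(245) = 489.9
  H₂O: 0 + 3(245) = 734.9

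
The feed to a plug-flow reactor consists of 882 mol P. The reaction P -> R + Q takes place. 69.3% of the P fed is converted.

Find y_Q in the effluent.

0.409

P reacted = 0.693 × 882 = 611.2 mol; ν_P = −1, so ξ = 611.2/1 = 611.2 mol.
Outlet amounts (n = n₀ + ν ξ):
  P: 882 − 1(611.2) = 270.8
  R: 0 + 1(611.2) = 611.2
  Q: 0 + 1(611.2) = 611.2
Total out = 1493 mol; y_Q = 611.2 / 1493 = 0.4093.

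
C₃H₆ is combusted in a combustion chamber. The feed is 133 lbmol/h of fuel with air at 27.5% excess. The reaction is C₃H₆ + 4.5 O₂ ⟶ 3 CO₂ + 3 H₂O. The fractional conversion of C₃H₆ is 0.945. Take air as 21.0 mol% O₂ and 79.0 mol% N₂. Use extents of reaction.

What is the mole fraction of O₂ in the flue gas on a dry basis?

0.0572

Stoichiometric O₂ = 4.5 × 133 = 598.5 lbmol/h; O₂ fed = 598.5 × 1.275 = 763.1 lbmol/h.
N₂ fed = 763.1 × 79/21 = 2871 lbmol/h.
Fuel reacted = 0.945 × 133 → ξ = 125.7 lbmol/h.
Outlet (n = n₀ + ν ξ):
  C₃H₆: 133 − 1(125.7) = 7.315
  O₂: 763.1 − 4.5(125.7) = 197.5
  N₂: 2871 (inert)
  CO₂: 0 + 3(125.7) = 377.1
  H₂O: 0 + 3(125.7) = 377.1
Dry total = 3453 lbmol/h; y_O₂ (dry) = 197.5 / 3453 = 0.05721.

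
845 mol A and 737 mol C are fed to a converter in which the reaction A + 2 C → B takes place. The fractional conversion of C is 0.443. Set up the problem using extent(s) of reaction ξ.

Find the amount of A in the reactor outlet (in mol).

C reacted = 0.443 × 737 = 326.5 mol; ν_C = −2, so ξ = 326.5/2 = 163.2 mol.
Outlet amounts (n = n₀ + ν ξ):
  A: 845 − 1(163.2) = 681.8
  C: 737 − 2(163.2) = 410.5
  B: 0 + 1(163.2) = 163.2

682 mol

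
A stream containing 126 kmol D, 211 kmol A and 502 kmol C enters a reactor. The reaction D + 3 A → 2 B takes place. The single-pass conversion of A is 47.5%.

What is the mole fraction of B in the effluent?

A reacted = 0.475 × 211 = 100.2 kmol; ν_A = −3, so ξ = 100.2/3 = 33.41 kmol.
Outlet amounts (n = n₀ + ν ξ):
  D: 126 − 1(33.41) = 92.59
  A: 211 − 3(33.41) = 110.8
  B: 0 + 2(33.41) = 66.82
  C: 502 (inert)
Total out = 772.2 kmol; y_B = 66.82 / 772.2 = 0.08653.

0.0865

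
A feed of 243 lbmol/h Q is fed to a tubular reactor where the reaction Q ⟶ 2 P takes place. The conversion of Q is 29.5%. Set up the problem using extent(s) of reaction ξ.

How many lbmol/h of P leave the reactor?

143 lbmol/h

Q reacted = 0.295 × 243 = 71.69 lbmol/h; ν_Q = −1, so ξ = 71.69/1 = 71.69 lbmol/h.
Outlet amounts (n = n₀ + ν ξ):
  Q: 243 − 1(71.69) = 171.3
  P: 0 + 2(71.69) = 143.4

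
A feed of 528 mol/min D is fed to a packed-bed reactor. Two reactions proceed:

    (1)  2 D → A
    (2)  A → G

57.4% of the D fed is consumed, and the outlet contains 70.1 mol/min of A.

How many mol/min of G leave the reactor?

81.4 mol/min

Conversion of D: D consumed = 2ξ₁ = 0.574 × 528 → ξ₁ = 151.5 mol/min.
A balance: n_A = 0 + 1ξ₁ − 1ξ₂ = 70.1 → ξ₂ = (1·151.5 − 70.1)/1 = 81.44 mol/min.
Outlet amounts (n = n₀ + Σ ν·ξ):
  D: 528 − 2(151.5) = 224.9
  A: 0 + 1(151.5) − 1(81.44) = 70.1
  G: 0 + 1(81.44) = 81.44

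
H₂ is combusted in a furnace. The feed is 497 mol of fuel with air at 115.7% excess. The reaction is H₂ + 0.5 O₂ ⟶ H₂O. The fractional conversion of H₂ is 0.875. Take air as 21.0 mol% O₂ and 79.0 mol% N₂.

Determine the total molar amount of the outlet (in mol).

Stoichiometric O₂ = 0.5 × 497 = 248.5 mol; O₂ fed = 248.5 × 2.157 = 536 mol.
N₂ fed = 536 × 79/21 = 2016 mol.
Fuel reacted = 0.875 × 497 → ξ = 434.9 mol.
Outlet (n = n₀ + ν ξ):
  H₂: 497 − 1(434.9) = 62.12
  O₂: 536 − 0.5(434.9) = 318.6
  N₂: 2016 (inert)
  H₂O: 0 + 1(434.9) = 434.9
Total out = 62.12 + 318.6 + 2016 + 434.9 = 2832 mol.

2830 mol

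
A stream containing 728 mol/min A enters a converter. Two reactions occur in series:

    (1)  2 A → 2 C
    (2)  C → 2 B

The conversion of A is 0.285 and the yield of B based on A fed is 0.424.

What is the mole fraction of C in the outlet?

Conversion of A: A consumed = 2ξ₁ = 0.285 × 728 → ξ₁ = 103.7 mol/min.
Yield of B: 2ξ₂ / 728 = 0.424 → ξ₂ = 154.3 mol/min.
Outlet amounts (n = n₀ + Σ ν·ξ):
  A: 728 − 2(103.7) = 520.5
  C: 0 + 2(103.7) − 1(154.3) = 53.14
  B: 0 + 2(154.3) = 308.7
Total out = 882.3 mol/min; y_C = 53.14 / 882.3 = 0.06023.

0.0602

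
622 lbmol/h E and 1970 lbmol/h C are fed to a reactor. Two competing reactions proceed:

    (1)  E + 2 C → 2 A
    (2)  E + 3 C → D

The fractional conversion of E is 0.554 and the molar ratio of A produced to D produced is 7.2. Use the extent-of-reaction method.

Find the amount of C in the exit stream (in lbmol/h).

Conversion of E: E consumed = 0.554 × 622 = 344.6 lbmol/h = 1ξ₁ + 1ξ₂.
Selectivity: 2ξ₁ / (1ξ₂) = 7.2 → ξ₁ = 3.6 ξ₂.
Substitute: (1·3.6 + 1) ξ₂ = 344.6 → ξ₂ = 74.91 lbmol/h, ξ₁ = 269.7 lbmol/h.
Outlet amounts (n = n₀ + Σ ν·ξ):
  E: 622 − 1(269.7) − 1(74.91) = 277.4
  C: 1970 − 2(269.7) − 3(74.91) = 1206
  A: 0 + 2(269.7) = 539.4
  D: 0 + 1(74.91) = 74.91

1210 lbmol/h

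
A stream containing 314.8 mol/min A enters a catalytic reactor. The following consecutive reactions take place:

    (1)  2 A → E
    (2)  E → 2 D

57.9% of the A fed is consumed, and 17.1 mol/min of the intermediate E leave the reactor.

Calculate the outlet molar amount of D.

148 mol/min

Conversion of A: A consumed = 2ξ₁ = 0.579 × 314.8 → ξ₁ = 91.13 mol/min.
E balance: n_E = 0 + 1ξ₁ − 1ξ₂ = 17.1 → ξ₂ = (1·91.13 − 17.1)/1 = 74.03 mol/min.
Outlet amounts (n = n₀ + Σ ν·ξ):
  A: 314.8 − 2(91.13) = 132.5
  E: 0 + 1(91.13) − 1(74.03) = 17.1
  D: 0 + 2(74.03) = 148.1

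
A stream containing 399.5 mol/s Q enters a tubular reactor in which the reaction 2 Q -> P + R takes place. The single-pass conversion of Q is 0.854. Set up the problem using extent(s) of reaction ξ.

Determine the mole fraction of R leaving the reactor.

0.427

Q reacted = 0.854 × 399.5 = 341.2 mol/s; ν_Q = −2, so ξ = 341.2/2 = 170.6 mol/s.
Outlet amounts (n = n₀ + ν ξ):
  Q: 399.5 − 2(170.6) = 58.33
  P: 0 + 1(170.6) = 170.6
  R: 0 + 1(170.6) = 170.6
Total out = 399.5 mol/s; y_R = 170.6 / 399.5 = 0.427.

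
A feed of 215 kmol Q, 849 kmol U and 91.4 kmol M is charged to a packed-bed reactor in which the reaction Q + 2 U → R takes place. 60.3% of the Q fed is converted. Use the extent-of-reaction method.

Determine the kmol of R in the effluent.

130 kmol

Q reacted = 0.603 × 215 = 129.6 kmol; ν_Q = −1, so ξ = 129.6/1 = 129.6 kmol.
Outlet amounts (n = n₀ + ν ξ):
  Q: 215 − 1(129.6) = 85.36
  U: 849 − 2(129.6) = 589.7
  R: 0 + 1(129.6) = 129.6
  M: 91.4 (inert)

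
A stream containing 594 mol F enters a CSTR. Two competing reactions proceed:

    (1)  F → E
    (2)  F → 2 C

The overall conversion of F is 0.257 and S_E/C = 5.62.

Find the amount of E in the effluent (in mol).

Conversion of F: F consumed = 0.257 × 594 = 152.7 mol = 1ξ₁ + 1ξ₂.
Selectivity: 1ξ₁ / (2ξ₂) = 5.62 → ξ₁ = 11.24 ξ₂.
Substitute: (1·11.24 + 1) ξ₂ = 152.7 → ξ₂ = 12.47 mol, ξ₁ = 140.2 mol.
Outlet amounts (n = n₀ + Σ ν·ξ):
  F: 594 − 1(140.2) − 1(12.47) = 441.3
  E: 0 + 1(140.2) = 140.2
  C: 0 + 2(12.47) = 24.94

140 mol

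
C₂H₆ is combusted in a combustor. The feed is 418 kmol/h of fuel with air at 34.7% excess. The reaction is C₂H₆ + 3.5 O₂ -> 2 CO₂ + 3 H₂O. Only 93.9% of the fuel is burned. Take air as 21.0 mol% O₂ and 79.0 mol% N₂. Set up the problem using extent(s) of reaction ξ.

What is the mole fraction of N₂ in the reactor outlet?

Stoichiometric O₂ = 3.5 × 418 = 1463 kmol/h; O₂ fed = 1463 × 1.347 = 1971 kmol/h.
N₂ fed = 1971 × 79/21 = 7413 kmol/h.
Fuel reacted = 0.939 × 418 → ξ = 392.5 kmol/h.
Outlet (n = n₀ + ν ξ):
  C₂H₆: 418 − 1(392.5) = 25.5
  O₂: 1971 − 3.5(392.5) = 596.9
  N₂: 7413 (inert)
  CO₂: 0 + 2(392.5) = 785
  H₂O: 0 + 3(392.5) = 1178
Total out = 9998 kmol/h; y_N₂ = 7413 / 9998 = 0.7415.

0.741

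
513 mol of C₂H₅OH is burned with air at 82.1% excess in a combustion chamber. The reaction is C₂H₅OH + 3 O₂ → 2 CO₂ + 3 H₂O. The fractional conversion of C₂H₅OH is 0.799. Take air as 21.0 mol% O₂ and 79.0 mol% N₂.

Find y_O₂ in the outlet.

Stoichiometric O₂ = 3 × 513 = 1539 mol; O₂ fed = 1539 × 1.821 = 2803 mol.
N₂ fed = 2803 × 79/21 = 10540 mol.
Fuel reacted = 0.799 × 513 → ξ = 409.9 mol.
Outlet (n = n₀ + ν ξ):
  C₂H₅OH: 513 − 1(409.9) = 103.1
  O₂: 2803 − 3(409.9) = 1573
  N₂: 10540 (inert)
  CO₂: 0 + 2(409.9) = 819.8
  H₂O: 0 + 3(409.9) = 1230
Total out = 14270 mol; y_O₂ = 1573 / 14270 = 0.1102.

0.11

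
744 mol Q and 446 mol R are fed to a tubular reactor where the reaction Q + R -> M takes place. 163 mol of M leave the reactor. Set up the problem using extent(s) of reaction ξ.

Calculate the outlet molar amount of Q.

For M: n = n₀ + 1ξ → 163 = 0 + 1ξ, giving ξ = 163 mol.
Outlet amounts (n = n₀ + ν ξ):
  Q: 744 − 1(163) = 581
  R: 446 − 1(163) = 283
  M: 0 + 1(163) = 163

581 mol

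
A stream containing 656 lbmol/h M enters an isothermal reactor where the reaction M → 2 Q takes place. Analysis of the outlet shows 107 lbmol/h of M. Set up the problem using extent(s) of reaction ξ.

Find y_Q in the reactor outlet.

0.911

For M: n = n₀ − 1ξ → 107 = 656 − 1ξ, giving ξ = 549 lbmol/h.
Outlet amounts (n = n₀ + ν ξ):
  M: 656 − 1(549) = 107
  Q: 0 + 2(549) = 1098
Total out = 1205 lbmol/h; y_Q = 1098 / 1205 = 0.9112.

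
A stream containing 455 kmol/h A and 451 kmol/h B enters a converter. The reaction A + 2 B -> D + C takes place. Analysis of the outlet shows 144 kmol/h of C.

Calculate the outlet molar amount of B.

163 kmol/h

For C: n = n₀ + 1ξ → 144 = 0 + 1ξ, giving ξ = 144 kmol/h.
Outlet amounts (n = n₀ + ν ξ):
  A: 455 − 1(144) = 311
  B: 451 − 2(144) = 163
  D: 0 + 1(144) = 144
  C: 0 + 1(144) = 144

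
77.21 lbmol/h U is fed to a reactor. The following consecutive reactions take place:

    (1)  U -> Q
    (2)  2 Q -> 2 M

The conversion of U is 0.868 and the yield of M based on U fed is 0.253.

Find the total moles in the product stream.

77.2 lbmol/h

Conversion of U: U consumed = 1ξ₁ = 0.868 × 77.21 → ξ₁ = 67.02 lbmol/h.
Yield of M: 2ξ₂ / 77.21 = 0.253 → ξ₂ = 9.767 lbmol/h.
Outlet amounts (n = n₀ + Σ ν·ξ):
  U: 77.21 − 1(67.02) = 10.19
  Q: 0 + 1(67.02) − 2(9.767) = 47.48
  M: 0 + 2(9.767) = 19.53
Total out = 10.19 + 47.48 + 19.53 = 77.21 lbmol/h.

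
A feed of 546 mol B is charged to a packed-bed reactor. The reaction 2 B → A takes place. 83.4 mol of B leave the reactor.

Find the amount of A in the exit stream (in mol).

231 mol

For B: n = n₀ − 2ξ → 83.4 = 546 − 2ξ, giving ξ = 231.3 mol.
Outlet amounts (n = n₀ + ν ξ):
  B: 546 − 2(231.3) = 83.4
  A: 0 + 1(231.3) = 231.3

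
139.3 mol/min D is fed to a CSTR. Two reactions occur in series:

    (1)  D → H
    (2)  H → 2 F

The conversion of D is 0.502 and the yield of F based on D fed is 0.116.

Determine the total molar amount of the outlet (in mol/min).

Conversion of D: D consumed = 1ξ₁ = 0.502 × 139.3 → ξ₁ = 69.93 mol/min.
Yield of F: 2ξ₂ / 139.3 = 0.116 → ξ₂ = 8.079 mol/min.
Outlet amounts (n = n₀ + Σ ν·ξ):
  D: 139.3 − 1(69.93) = 69.37
  H: 0 + 1(69.93) − 1(8.079) = 61.85
  F: 0 + 2(8.079) = 16.16
Total out = 69.37 + 61.85 + 16.16 = 147.4 mol/min.

147 mol/min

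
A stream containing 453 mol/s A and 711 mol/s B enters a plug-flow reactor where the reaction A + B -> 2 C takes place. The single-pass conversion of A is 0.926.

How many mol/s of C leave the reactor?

839 mol/s

A reacted = 0.926 × 453 = 419.5 mol/s; ν_A = −1, so ξ = 419.5/1 = 419.5 mol/s.
Outlet amounts (n = n₀ + ν ξ):
  A: 453 − 1(419.5) = 33.52
  B: 711 − 1(419.5) = 291.5
  C: 0 + 2(419.5) = 839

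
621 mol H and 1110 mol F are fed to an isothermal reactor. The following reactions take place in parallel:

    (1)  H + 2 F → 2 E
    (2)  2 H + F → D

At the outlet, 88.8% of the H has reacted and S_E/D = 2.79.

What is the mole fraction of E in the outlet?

0.384

Conversion of H: H consumed = 0.888 × 621 = 551.4 mol = 1ξ₁ + 2ξ₂.
Selectivity: 2ξ₁ / (1ξ₂) = 2.79 → ξ₁ = 1.395 ξ₂.
Substitute: (1·1.395 + 2) ξ₂ = 551.4 → ξ₂ = 162.4 mol, ξ₁ = 226.6 mol.
Outlet amounts (n = n₀ + Σ ν·ξ):
  H: 621 − 1(226.6) − 2(162.4) = 69.55
  F: 1110 − 2(226.6) − 1(162.4) = 494.4
  E: 0 + 2(226.6) = 453.2
  D: 0 + 1(162.4) = 162.4
Total out = 1180 mol; y_E = 453.2 / 1180 = 0.3842.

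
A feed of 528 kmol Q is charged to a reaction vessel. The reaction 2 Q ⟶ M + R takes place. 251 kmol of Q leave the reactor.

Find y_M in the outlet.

For Q: n = n₀ − 2ξ → 251 = 528 − 2ξ, giving ξ = 138.5 kmol.
Outlet amounts (n = n₀ + ν ξ):
  Q: 528 − 2(138.5) = 251
  M: 0 + 1(138.5) = 138.5
  R: 0 + 1(138.5) = 138.5
Total out = 528 kmol; y_M = 138.5 / 528 = 0.2623.

0.262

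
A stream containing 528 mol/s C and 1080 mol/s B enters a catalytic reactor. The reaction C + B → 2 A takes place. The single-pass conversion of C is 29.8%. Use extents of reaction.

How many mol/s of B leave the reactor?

923 mol/s

C reacted = 0.298 × 528 = 157.3 mol/s; ν_C = −1, so ξ = 157.3/1 = 157.3 mol/s.
Outlet amounts (n = n₀ + ν ξ):
  C: 528 − 1(157.3) = 370.7
  B: 1080 − 1(157.3) = 922.7
  A: 0 + 2(157.3) = 314.7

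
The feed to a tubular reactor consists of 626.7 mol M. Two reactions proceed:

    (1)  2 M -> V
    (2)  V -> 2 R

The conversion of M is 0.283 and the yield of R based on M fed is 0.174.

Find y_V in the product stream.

Conversion of M: M consumed = 2ξ₁ = 0.283 × 626.7 → ξ₁ = 88.68 mol.
Yield of R: 2ξ₂ / 626.7 = 0.174 → ξ₂ = 54.52 mol.
Outlet amounts (n = n₀ + Σ ν·ξ):
  M: 626.7 − 2(88.68) = 449.3
  V: 0 + 1(88.68) − 1(54.52) = 34.16
  R: 0 + 2(54.52) = 109
Total out = 592.5 mol; y_V = 34.16 / 592.5 = 0.05764.

0.0576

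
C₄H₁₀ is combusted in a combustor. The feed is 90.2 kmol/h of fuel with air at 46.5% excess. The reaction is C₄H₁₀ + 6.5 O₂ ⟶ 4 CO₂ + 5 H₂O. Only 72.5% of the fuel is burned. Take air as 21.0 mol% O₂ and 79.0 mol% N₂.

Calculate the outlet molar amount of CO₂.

Stoichiometric O₂ = 6.5 × 90.2 = 586.3 kmol/h; O₂ fed = 586.3 × 1.465 = 858.9 kmol/h.
N₂ fed = 858.9 × 79/21 = 3231 kmol/h.
Fuel reacted = 0.725 × 90.2 → ξ = 65.39 kmol/h.
Outlet (n = n₀ + ν ξ):
  C₄H₁₀: 90.2 − 1(65.39) = 24.81
  O₂: 858.9 − 6.5(65.39) = 433.9
  N₂: 3231 (inert)
  CO₂: 0 + 4(65.39) = 261.6
  H₂O: 0 + 5(65.39) = 327

262 kmol/h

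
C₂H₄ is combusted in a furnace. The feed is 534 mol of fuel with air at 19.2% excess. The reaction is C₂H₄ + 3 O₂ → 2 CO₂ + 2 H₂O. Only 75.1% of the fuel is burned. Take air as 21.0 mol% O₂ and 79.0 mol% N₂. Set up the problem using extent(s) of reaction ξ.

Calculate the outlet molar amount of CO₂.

802 mol

Stoichiometric O₂ = 3 × 534 = 1602 mol; O₂ fed = 1602 × 1.192 = 1910 mol.
N₂ fed = 1910 × 79/21 = 7184 mol.
Fuel reacted = 0.751 × 534 → ξ = 401 mol.
Outlet (n = n₀ + ν ξ):
  C₂H₄: 534 − 1(401) = 133
  O₂: 1910 − 3(401) = 706.5
  N₂: 7184 (inert)
  CO₂: 0 + 2(401) = 802.1
  H₂O: 0 + 2(401) = 802.1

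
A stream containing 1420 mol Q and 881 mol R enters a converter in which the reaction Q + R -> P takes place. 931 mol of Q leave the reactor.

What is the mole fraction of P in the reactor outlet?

0.27

For Q: n = n₀ − 1ξ → 931 = 1420 − 1ξ, giving ξ = 489 mol.
Outlet amounts (n = n₀ + ν ξ):
  Q: 1420 − 1(489) = 931
  R: 881 − 1(489) = 392
  P: 0 + 1(489) = 489
Total out = 1812 mol; y_P = 489 / 1812 = 0.2699.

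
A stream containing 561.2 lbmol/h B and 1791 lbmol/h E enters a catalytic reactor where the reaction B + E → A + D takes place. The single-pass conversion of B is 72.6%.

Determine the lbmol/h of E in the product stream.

1380 lbmol/h

B reacted = 0.726 × 561.2 = 407.4 lbmol/h; ν_B = −1, so ξ = 407.4/1 = 407.4 lbmol/h.
Outlet amounts (n = n₀ + ν ξ):
  B: 561.2 − 1(407.4) = 153.8
  E: 1791 − 1(407.4) = 1384
  A: 0 + 1(407.4) = 407.4
  D: 0 + 1(407.4) = 407.4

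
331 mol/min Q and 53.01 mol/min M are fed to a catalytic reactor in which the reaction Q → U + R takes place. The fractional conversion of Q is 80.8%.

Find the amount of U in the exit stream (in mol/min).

Q reacted = 0.808 × 331 = 267.4 mol/min; ν_Q = −1, so ξ = 267.4/1 = 267.4 mol/min.
Outlet amounts (n = n₀ + ν ξ):
  Q: 331 − 1(267.4) = 63.55
  U: 0 + 1(267.4) = 267.4
  R: 0 + 1(267.4) = 267.4
  M: 53.01 (inert)

267 mol/min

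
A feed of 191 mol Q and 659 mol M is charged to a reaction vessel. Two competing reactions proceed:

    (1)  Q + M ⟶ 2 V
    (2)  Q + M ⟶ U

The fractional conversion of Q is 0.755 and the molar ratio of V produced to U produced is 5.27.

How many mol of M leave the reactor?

515 mol

Conversion of Q: Q consumed = 0.755 × 191 = 144.2 mol = 1ξ₁ + 1ξ₂.
Selectivity: 2ξ₁ / (1ξ₂) = 5.27 → ξ₁ = 2.635 ξ₂.
Substitute: (1·2.635 + 1) ξ₂ = 144.2 → ξ₂ = 39.67 mol, ξ₁ = 104.5 mol.
Outlet amounts (n = n₀ + Σ ν·ξ):
  Q: 191 − 1(104.5) − 1(39.67) = 46.79
  M: 659 − 1(104.5) − 1(39.67) = 514.8
  V: 0 + 2(104.5) = 209.1
  U: 0 + 1(39.67) = 39.67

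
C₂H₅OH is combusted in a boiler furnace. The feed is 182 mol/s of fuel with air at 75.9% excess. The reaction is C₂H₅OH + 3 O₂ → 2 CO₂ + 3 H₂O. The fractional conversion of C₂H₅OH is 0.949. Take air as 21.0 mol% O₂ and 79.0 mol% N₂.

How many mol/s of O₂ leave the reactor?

442 mol/s

Stoichiometric O₂ = 3 × 182 = 546 mol/s; O₂ fed = 546 × 1.759 = 960.4 mol/s.
N₂ fed = 960.4 × 79/21 = 3613 mol/s.
Fuel reacted = 0.949 × 182 → ξ = 172.7 mol/s.
Outlet (n = n₀ + ν ξ):
  C₂H₅OH: 182 − 1(172.7) = 9.282
  O₂: 960.4 − 3(172.7) = 442.3
  N₂: 3613 (inert)
  CO₂: 0 + 2(172.7) = 345.4
  H₂O: 0 + 3(172.7) = 518.2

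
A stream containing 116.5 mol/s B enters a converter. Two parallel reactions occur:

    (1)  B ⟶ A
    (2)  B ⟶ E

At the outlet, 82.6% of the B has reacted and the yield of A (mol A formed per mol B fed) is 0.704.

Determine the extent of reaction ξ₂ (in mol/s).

ξ₂ = 14.2 mol/s

Yield of A: 1ξ₁ / 116.5 = 0.704 → ξ₁ = 82.02 mol/s.
Conversion of B: 1ξ₁ + 1ξ₂ = 0.826 × 116.5 = 96.23 → ξ₂ = 14.21 mol/s.
Outlet amounts (n = n₀ + Σ ν·ξ):
  B: 116.5 − 1(82.02) − 1(14.21) = 20.27
  A: 0 + 1(82.02) = 82.02
  E: 0 + 1(14.21) = 14.21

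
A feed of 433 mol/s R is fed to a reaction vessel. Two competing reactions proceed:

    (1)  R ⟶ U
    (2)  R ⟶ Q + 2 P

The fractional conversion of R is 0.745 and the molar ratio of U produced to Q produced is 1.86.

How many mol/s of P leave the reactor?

Conversion of R: R consumed = 0.745 × 433 = 322.6 mol/s = 1ξ₁ + 1ξ₂.
Selectivity: 1ξ₁ / (1ξ₂) = 1.86 → ξ₁ = 1.86 ξ₂.
Substitute: (1·1.86 + 1) ξ₂ = 322.6 → ξ₂ = 112.8 mol/s, ξ₁ = 209.8 mol/s.
Outlet amounts (n = n₀ + Σ ν·ξ):
  R: 433 − 1(209.8) − 1(112.8) = 110.4
  U: 0 + 1(209.8) = 209.8
  Q: 0 + 1(112.8) = 112.8
  P: 0 + 2(112.8) = 225.6

226 mol/s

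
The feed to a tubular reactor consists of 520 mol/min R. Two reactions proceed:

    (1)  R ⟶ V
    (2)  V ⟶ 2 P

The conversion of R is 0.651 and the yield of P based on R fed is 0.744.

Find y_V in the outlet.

Conversion of R: R consumed = 1ξ₁ = 0.651 × 520 → ξ₁ = 338.5 mol/min.
Yield of P: 2ξ₂ / 520 = 0.744 → ξ₂ = 193.4 mol/min.
Outlet amounts (n = n₀ + Σ ν·ξ):
  R: 520 − 1(338.5) = 181.5
  V: 0 + 1(338.5) − 1(193.4) = 145.1
  P: 0 + 2(193.4) = 386.9
Total out = 713.4 mol/min; y_V = 145.1 / 713.4 = 0.2034.

0.203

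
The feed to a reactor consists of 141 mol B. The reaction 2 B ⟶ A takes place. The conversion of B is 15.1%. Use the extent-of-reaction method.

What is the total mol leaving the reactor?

B reacted = 0.151 × 141 = 21.29 mol; ν_B = −2, so ξ = 21.29/2 = 10.65 mol.
Outlet amounts (n = n₀ + ν ξ):
  B: 141 − 2(10.65) = 119.7
  A: 0 + 1(10.65) = 10.65
Total out = 119.7 + 10.65 = 130.4 mol.

130 mol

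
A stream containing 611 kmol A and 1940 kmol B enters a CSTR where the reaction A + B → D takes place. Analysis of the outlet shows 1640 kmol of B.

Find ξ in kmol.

ξ = 300 kmol

For B: n = n₀ − 1ξ → 1640 = 1940 − 1ξ, giving ξ = 300 kmol.
Outlet amounts (n = n₀ + ν ξ):
  A: 611 − 1(300) = 311
  B: 1940 − 1(300) = 1640
  D: 0 + 1(300) = 300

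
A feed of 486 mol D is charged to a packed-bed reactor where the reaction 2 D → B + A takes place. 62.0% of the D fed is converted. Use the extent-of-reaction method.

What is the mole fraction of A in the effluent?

D reacted = 0.62 × 486 = 301.3 mol; ν_D = −2, so ξ = 301.3/2 = 150.7 mol.
Outlet amounts (n = n₀ + ν ξ):
  D: 486 − 2(150.7) = 184.7
  B: 0 + 1(150.7) = 150.7
  A: 0 + 1(150.7) = 150.7
Total out = 486 mol; y_A = 150.7 / 486 = 0.31.

0.31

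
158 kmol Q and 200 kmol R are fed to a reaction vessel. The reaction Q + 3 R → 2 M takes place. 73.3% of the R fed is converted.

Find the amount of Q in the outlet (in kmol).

R reacted = 0.733 × 200 = 146.6 kmol; ν_R = −3, so ξ = 146.6/3 = 48.87 kmol.
Outlet amounts (n = n₀ + ν ξ):
  Q: 158 − 1(48.87) = 109.1
  R: 200 − 3(48.87) = 53.4
  M: 0 + 2(48.87) = 97.73

109 kmol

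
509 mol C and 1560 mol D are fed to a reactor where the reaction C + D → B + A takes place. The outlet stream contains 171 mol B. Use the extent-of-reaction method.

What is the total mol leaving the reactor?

2070 mol

For B: n = n₀ + 1ξ → 171 = 0 + 1ξ, giving ξ = 171 mol.
Outlet amounts (n = n₀ + ν ξ):
  C: 509 − 1(171) = 338
  D: 1560 − 1(171) = 1389
  B: 0 + 1(171) = 171
  A: 0 + 1(171) = 171
Total out = 338 + 1389 + 171 + 171 = 2069 mol.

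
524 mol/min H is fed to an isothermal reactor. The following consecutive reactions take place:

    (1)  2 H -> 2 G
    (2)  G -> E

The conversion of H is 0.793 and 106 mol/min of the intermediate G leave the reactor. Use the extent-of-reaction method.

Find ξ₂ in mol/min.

Conversion of H: H consumed = 2ξ₁ = 0.793 × 524 → ξ₁ = 207.8 mol/min.
G balance: n_G = 0 + 2ξ₁ − 1ξ₂ = 106 → ξ₂ = (2·207.8 − 106)/1 = 309.5 mol/min.
Outlet amounts (n = n₀ + Σ ν·ξ):
  H: 524 − 2(207.8) = 108.5
  G: 0 + 2(207.8) − 1(309.5) = 106
  E: 0 + 1(309.5) = 309.5

ξ₂ = 310 mol/min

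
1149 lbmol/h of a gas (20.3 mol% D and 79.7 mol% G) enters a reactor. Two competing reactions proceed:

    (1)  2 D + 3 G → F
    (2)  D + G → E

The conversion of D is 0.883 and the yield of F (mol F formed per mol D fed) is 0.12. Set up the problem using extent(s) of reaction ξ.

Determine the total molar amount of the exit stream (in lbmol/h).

887 lbmol/h

Yield of F: 1ξ₁ / 233.2 = 0.12 → ξ₁ = 27.99 lbmol/h.
Conversion of D: 2ξ₁ + 1ξ₂ = 0.883 × 233.2 = 206 → ξ₂ = 150 lbmol/h.
Outlet amounts (n = n₀ + Σ ν·ξ):
  D: 233.2 − 2(27.99) − 1(150) = 27.29
  G: 915.8 − 3(27.99) − 1(150) = 681.8
  F: 0 + 1(27.99) = 27.99
  E: 0 + 1(150) = 150
Total out = 27.29 + 681.8 + 27.99 + 150 = 887.1 lbmol/h.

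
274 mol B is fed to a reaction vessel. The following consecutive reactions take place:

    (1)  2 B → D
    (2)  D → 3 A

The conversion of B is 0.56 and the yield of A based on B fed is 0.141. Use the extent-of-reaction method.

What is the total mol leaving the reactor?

223 mol

Conversion of B: B consumed = 2ξ₁ = 0.56 × 274 → ξ₁ = 76.72 mol.
Yield of A: 3ξ₂ / 274 = 0.141 → ξ₂ = 12.88 mol.
Outlet amounts (n = n₀ + Σ ν·ξ):
  B: 274 − 2(76.72) = 120.6
  D: 0 + 1(76.72) − 1(12.88) = 63.84
  A: 0 + 3(12.88) = 38.63
Total out = 120.6 + 63.84 + 38.63 = 223 mol.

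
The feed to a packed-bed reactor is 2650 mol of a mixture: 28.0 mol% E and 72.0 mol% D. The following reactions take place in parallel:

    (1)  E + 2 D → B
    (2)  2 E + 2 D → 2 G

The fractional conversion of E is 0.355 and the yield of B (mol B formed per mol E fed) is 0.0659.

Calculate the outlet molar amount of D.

Yield of B: 1ξ₁ / 742 = 0.0659 → ξ₁ = 48.9 mol.
Conversion of E: 1ξ₁ + 2ξ₂ = 0.355 × 742 = 263.4 → ξ₂ = 107.3 mol.
Outlet amounts (n = n₀ + Σ ν·ξ):
  E: 742 − 1(48.9) − 2(107.3) = 478.6
  D: 1908 − 2(48.9) − 2(107.3) = 1596
  B: 0 + 1(48.9) = 48.9
  G: 0 + 2(107.3) = 214.5

1600 mol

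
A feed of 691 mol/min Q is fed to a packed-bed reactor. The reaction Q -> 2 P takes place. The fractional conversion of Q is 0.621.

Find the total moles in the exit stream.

Q reacted = 0.621 × 691 = 429.1 mol/min; ν_Q = −1, so ξ = 429.1/1 = 429.1 mol/min.
Outlet amounts (n = n₀ + ν ξ):
  Q: 691 − 1(429.1) = 261.9
  P: 0 + 2(429.1) = 858.2
Total out = 261.9 + 858.2 = 1120 mol/min.

1120 mol/min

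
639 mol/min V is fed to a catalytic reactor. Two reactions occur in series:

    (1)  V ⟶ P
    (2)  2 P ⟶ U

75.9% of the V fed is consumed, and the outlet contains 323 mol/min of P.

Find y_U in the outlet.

Conversion of V: V consumed = 1ξ₁ = 0.759 × 639 → ξ₁ = 485 mol/min.
P balance: n_P = 0 + 1ξ₁ − 2ξ₂ = 323 → ξ₂ = (1·485 − 323)/2 = 81 mol/min.
Outlet amounts (n = n₀ + Σ ν·ξ):
  V: 639 − 1(485) = 154
  P: 0 + 1(485) − 2(81) = 323
  U: 0 + 1(81) = 81
Total out = 558 mol/min; y_U = 81 / 558 = 0.1452.

0.145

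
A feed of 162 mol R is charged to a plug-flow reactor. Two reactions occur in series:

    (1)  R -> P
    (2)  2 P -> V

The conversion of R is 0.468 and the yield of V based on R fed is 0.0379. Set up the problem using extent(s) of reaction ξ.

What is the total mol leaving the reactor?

Conversion of R: R consumed = 1ξ₁ = 0.468 × 162 → ξ₁ = 75.82 mol.
Yield of V: 1ξ₂ / 162 = 0.0379 → ξ₂ = 6.14 mol.
Outlet amounts (n = n₀ + Σ ν·ξ):
  R: 162 − 1(75.82) = 86.18
  P: 0 + 1(75.82) − 2(6.14) = 63.54
  V: 0 + 1(6.14) = 6.14
Total out = 86.18 + 63.54 + 6.14 = 155.9 mol.

156 mol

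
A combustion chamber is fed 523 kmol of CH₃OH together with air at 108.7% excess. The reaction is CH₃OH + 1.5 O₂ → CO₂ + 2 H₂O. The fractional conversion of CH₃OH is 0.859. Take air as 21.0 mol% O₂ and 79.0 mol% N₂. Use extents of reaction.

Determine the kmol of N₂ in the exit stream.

Stoichiometric O₂ = 1.5 × 523 = 784.5 kmol; O₂ fed = 784.5 × 2.087 = 1637 kmol.
N₂ fed = 1637 × 79/21 = 6159 kmol.
Fuel reacted = 0.859 × 523 → ξ = 449.3 kmol.
Outlet (n = n₀ + ν ξ):
  CH₃OH: 523 − 1(449.3) = 73.74
  O₂: 1637 − 1.5(449.3) = 963.4
  N₂: 6159 (inert)
  CO₂: 0 + 1(449.3) = 449.3
  H₂O: 0 + 2(449.3) = 898.5

6160 kmol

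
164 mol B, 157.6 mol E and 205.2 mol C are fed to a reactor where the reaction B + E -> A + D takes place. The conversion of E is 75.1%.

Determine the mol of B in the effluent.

E reacted = 0.751 × 157.6 = 118.4 mol; ν_E = −1, so ξ = 118.4/1 = 118.4 mol.
Outlet amounts (n = n₀ + ν ξ):
  B: 164 − 1(118.4) = 45.64
  E: 157.6 − 1(118.4) = 39.24
  A: 0 + 1(118.4) = 118.4
  D: 0 + 1(118.4) = 118.4
  C: 205.2 (inert)

45.6 mol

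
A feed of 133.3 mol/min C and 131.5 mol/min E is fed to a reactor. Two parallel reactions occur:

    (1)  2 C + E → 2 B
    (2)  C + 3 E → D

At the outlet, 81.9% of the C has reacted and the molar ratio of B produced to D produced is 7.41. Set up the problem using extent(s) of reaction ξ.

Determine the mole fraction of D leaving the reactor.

0.073

Conversion of C: C consumed = 0.819 × 133.3 = 109.2 mol/min = 2ξ₁ + 1ξ₂.
Selectivity: 2ξ₁ / (1ξ₂) = 7.41 → ξ₁ = 3.705 ξ₂.
Substitute: (2·3.705 + 1) ξ₂ = 109.2 → ξ₂ = 12.98 mol/min, ξ₁ = 48.1 mol/min.
Outlet amounts (n = n₀ + Σ ν·ξ):
  C: 133.3 − 2(48.1) − 1(12.98) = 24.13
  E: 131.5 − 1(48.1) − 3(12.98) = 44.46
  B: 0 + 2(48.1) = 96.19
  D: 0 + 1(12.98) = 12.98
Total out = 177.8 mol/min; y_D = 12.98 / 177.8 = 0.07303.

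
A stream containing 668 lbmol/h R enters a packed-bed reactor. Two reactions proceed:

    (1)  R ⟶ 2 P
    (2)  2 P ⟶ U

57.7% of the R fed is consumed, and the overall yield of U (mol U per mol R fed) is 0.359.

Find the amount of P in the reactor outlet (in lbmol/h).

Conversion of R: R consumed = 1ξ₁ = 0.577 × 668 → ξ₁ = 385.4 lbmol/h.
Yield of U: 1ξ₂ / 668 = 0.359 → ξ₂ = 239.8 lbmol/h.
Outlet amounts (n = n₀ + Σ ν·ξ):
  R: 668 − 1(385.4) = 282.6
  P: 0 + 2(385.4) − 2(239.8) = 291.2
  U: 0 + 1(239.8) = 239.8

291 lbmol/h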